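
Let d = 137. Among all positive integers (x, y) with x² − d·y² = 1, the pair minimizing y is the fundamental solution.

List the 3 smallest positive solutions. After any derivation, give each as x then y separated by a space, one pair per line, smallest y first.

6083073 519712
74007554246657 6322892069952
900386710067742990849 76925228065277725280

[11; 1,2,2,1,1,2,2,1,22] for √137; ℓ=9 ⇒ convergent index 17
k=0  a_k=11  p_k/q_k = 11/1
k=1  a_k=1  p_k/q_k = 12/1
…
k=3  a_k=2  p_k/q_k = 82/7
k=4  a_k=1  p_k/q_k = 117/10
k=5  a_k=1  p_k/q_k = 199/17
k=6  a_k=2  p_k/q_k = 515/44
k=7  a_k=2  p_k/q_k = 1229/105
k=8  a_k=1  p_k/q_k = 1744/149
k=9  a_k=22  p_k/q_k = 39597/3383
k=10  a_k=1  p_k/q_k = 41341/3532
…
k=12  a_k=2  p_k/q_k = 285899/24426
k=13  a_k=1  p_k/q_k = 408178/34873
k=14  a_k=1  p_k/q_k = 694077/59299
…
k=16  a_k=2  p_k/q_k = 4286741/366241
k=17  a_k=1  p_k/q_k = 6083073/519712
→ (6083073, 519712).  Check: 6083073²=37003777123329, 137·519712²=37003777123328, difference 1.
(6083073+519712√137)^2 = 74007554246657 + 6322892069952√137
(6083073+519712√137)^3 = 900386710067742990849 + 76925228065277725280√137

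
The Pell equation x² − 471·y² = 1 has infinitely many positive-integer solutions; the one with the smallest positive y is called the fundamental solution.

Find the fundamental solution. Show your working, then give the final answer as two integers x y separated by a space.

7838695 361188

√471 = [21; 1,2,2,1,3,…,2,1,42, …], period ℓ=14 (even) → k=13
i=0: a=21 ⇒ p=21, q=1
…
i=2: a=2 ⇒ p=65, q=3
…
i=7: a=14 ⇒ p=48809, q=2249
i=8: a=4 ⇒ p=198665, q=9154
…
i=12: a=2 ⇒ p=5506953, q=253747
i=13: a=1 ⇒ p=7838695, q=361188
fundamental: x₁=7838695, y₁=361188  (since 61445139303025 − 471·130456771344 = 1)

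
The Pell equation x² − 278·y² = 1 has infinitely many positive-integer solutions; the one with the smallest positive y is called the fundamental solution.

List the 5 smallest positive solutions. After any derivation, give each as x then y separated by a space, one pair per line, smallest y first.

2501 150
12510001 750300
62575022501 3753000450
313000250040001 18772507500600
1565627188125062501 93900078765000750

[16; 1,2,16,2,1,32] for √278; ℓ=6 ⇒ convergent index 5
a_0=16:  p_0=16·1+0=16,  q_0=16·0+1=1
a_1=1:  p_1=1·16+1=17,  q_1=1·1+0=1
a_2=2:  p_2=2·17+16=50,  q_2=2·1+1=3
a_3=16:  p_3=16·50+17=817,  q_3=16·3+1=49
a_4=2:  p_4=2·817+50=1684,  q_4=2·49+3=101
a_5=1:  p_5=1·1684+817=2501,  q_5=1·101+49=150
fundamental: x₁=2501, y₁=150  (since 6255001 − 278·22500 = 1)
(x_2, y_2) = (2501·2501 + 278·150·150, 2501·150 + 150·2501) = (12510001, 750300)
(x_3, y_3) = (2501·12510001 + 278·150·750300, 2501·750300 + 150·12510001) = (62575022501, 3753000450)
(x_4, y_4) = (2501·62575022501 + 278·150·3753000450, 2501·3753000450 + 150·62575022501) = (313000250040001, 18772507500600)
(x_5, y_5) = (2501·313000250040001 + 278·150·18772507500600, 2501·18772507500600 + 150·313000250040001) = (1565627188125062501, 93900078765000750)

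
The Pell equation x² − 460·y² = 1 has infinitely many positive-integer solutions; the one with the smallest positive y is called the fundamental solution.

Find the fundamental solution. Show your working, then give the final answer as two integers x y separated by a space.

[21; 2,4,3,1,2,10,2,1,3,4,2,42] for √460; ℓ=12 ⇒ convergent index 11
k=0  a_k=21  p_k/q_k = 21/1
k=1  a_k=2  p_k/q_k = 43/2
k=2  a_k=4  p_k/q_k = 193/9
k=3  a_k=3  p_k/q_k = 622/29
…
k=5  a_k=2  p_k/q_k = 2252/105
k=6  a_k=10  p_k/q_k = 23335/1088
k=7  a_k=2  p_k/q_k = 48922/2281
k=8  a_k=1  p_k/q_k = 72257/3369
…
k=10  a_k=4  p_k/q_k = 1135029/52921
k=11  a_k=2  p_k/q_k = 2535751/118230
(x₁, y₁) = (2535751, 118230);  2535751² − 460·118230² = 1 ✓

2535751 118230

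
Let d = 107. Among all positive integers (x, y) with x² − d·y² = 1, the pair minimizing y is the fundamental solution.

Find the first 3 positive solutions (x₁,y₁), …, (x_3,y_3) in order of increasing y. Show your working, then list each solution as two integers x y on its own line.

√107 = [10; 2,1,9,1,2,20, …], period ℓ=6 (even) → k=5
i=0: a=10 ⇒ p=10, q=1
…
i=4: a=1 ⇒ p=331, q=32
i=5: a=2 ⇒ p=962, q=93
→ (962, 93).  Check: 962²=925444, 107·93²=925443, difference 1.
(962+93√107)^2 = 1850887 + 178932√107
(962+93√107)^3 = 3561105626 + 344265075√107

962 93
1850887 178932
3561105626 344265075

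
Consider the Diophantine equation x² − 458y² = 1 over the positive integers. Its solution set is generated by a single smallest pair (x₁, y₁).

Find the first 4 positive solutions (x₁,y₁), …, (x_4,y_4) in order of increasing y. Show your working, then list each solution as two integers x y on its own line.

√458 → a₀=21, period (2,2,42); ℓ=3 odd so k=5
step 0: (21, 1)  from 21·(1,0) + (0,1)
…
step 4: (9181, 429)  from 2·(4537,212) + (107,5)
step 5: (22899, 1070)  from 2·(9181,429) + (4537,212)
(x₁, y₁) = (22899, 1070);  22899² − 458·1070² = 1 ✓
n=2: (22899,1070)∘(22899,1070) = (22899·22899+458·1070·1070, 22899·1070+1070·22899) = (1048728401,49003860)
n=3: (1048728401,49003860)∘(22899,1070) = (22899·1048728401+458·1070·49003860, 22899·49003860+1070·1048728401) = (48029663286099,2244278779210)
n=4: (48029663286099,2244278779210)∘(22899,1070) = (22899·48029663286099+458·1070·2244278779210, 22899·2244278779210+1070·48029663286099) = (2199662518128033601,102783479481255720)

22899 1070
1048728401 49003860
48029663286099 2244278779210
2199662518128033601 102783479481255720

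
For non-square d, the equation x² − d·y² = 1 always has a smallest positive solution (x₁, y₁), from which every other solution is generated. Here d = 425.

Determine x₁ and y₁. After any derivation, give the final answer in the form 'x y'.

143649 6968

√425 → a₀=20, period (1,1,1,1,1,1,40); ℓ=7 odd so k=13
step 0: (20, 1)  from 20·(1,0) + (0,1)
step 1: (21, 1)  from 1·(20,1) + (1,0)
step 2: (41, 2)  from 1·(21,1) + (20,1)
step 3: (62, 3)  from 1·(41,2) + (21,1)
…
step 5: (165, 8)  from 1·(103,5) + (62,3)
step 6: (268, 13)  from 1·(165,8) + (103,5)
step 7: (10885, 528)  from 40·(268,13) + (165,8)
step 8: (11153, 541)  from 1·(10885,528) + (268,13)
step 9: (22038, 1069)  from 1·(11153,541) + (10885,528)
step 10: (33191, 1610)  from 1·(22038,1069) + (11153,541)
…
step 12: (88420, 4289)  from 1·(55229,2679) + (33191,1610)
step 13: (143649, 6968)  from 1·(88420,4289) + (55229,2679)
(x₁, y₁) = (143649, 6968);  143649² − 425·6968² = 1 ✓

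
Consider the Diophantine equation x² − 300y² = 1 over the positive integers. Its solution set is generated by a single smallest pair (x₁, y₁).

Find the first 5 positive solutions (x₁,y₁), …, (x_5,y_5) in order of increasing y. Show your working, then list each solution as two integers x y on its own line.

1351 78
3650401 210756
9863382151 569462634
26650854921601 1538687826312
72010600134783751 4157533937232390

d=300: √d = [17; 3,8,3,34] (ℓ=4, even), read p_3/q_3
a_0=17:  p_0=17·1+0=17,  q_0=17·0+1=1
a_1=3:  p_1=3·17+1=52,  q_1=3·1+0=3
a_2=8:  p_2=8·52+17=433,  q_2=8·3+1=25
a_3=3:  p_3=3·433+52=1351,  q_3=3·25+3=78
fundamental: x₁=1351, y₁=78  (since 1825201 − 300·6084 = 1)
k=2:  x_2 = 1351·1351+300·78·78 = 3650401,  y_2 = 1351·78+78·1351 = 210756
k=3:  x_3 = 1351·3650401+300·78·210756 = 9863382151,  y_3 = 1351·210756+78·3650401 = 569462634
k=4:  x_4 = 1351·9863382151+300·78·569462634 = 26650854921601,  y_4 = 1351·569462634+78·9863382151 = 1538687826312
k=5:  x_5 = 1351·26650854921601+300·78·1538687826312 = 72010600134783751,  y_5 = 1351·1538687826312+78·26650854921601 = 4157533937232390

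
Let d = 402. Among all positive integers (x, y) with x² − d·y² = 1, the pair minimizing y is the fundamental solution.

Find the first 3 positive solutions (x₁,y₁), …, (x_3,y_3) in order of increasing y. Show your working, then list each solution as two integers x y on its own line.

√402 = [20; 20,40, …], period ℓ=2 (even) → k=1
step 0: (20, 1)  from 20·(1,0) + (0,1)
step 1: (401, 20)  from 20·(20,1) + (1,0)
→ (401, 20).  Check: 401²=160801, 402·20²=160800, difference 1.
(401+20√402)^2 = 321601 + 16040√402
(401+20√402)^3 = 257923601 + 12864060√402

401 20
321601 16040
257923601 12864060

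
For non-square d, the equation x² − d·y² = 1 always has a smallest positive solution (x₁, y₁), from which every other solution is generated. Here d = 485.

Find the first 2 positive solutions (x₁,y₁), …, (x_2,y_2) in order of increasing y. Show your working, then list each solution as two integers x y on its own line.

√485 = [22; 44, …], period ℓ=1 (odd) → k=1
a_0=22:  p_0=22·1+0=22,  q_0=22·0+1=1
a_1=44:  p_1=44·22+1=969,  q_1=44·1+0=44
→ (969, 44).  Check: 969²=938961, 485·44²=938960, difference 1.
(969+44√485)^2 = 1877921 + 85272√485

969 44
1877921 85272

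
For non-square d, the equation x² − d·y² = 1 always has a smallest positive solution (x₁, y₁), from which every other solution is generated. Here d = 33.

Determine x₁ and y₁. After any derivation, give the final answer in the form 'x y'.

[5; 1,2,1,10] for √33; ℓ=4 ⇒ convergent index 3
a_0=5:  p_0=5·1+0=5,  q_0=5·0+1=1
a_1=1:  p_1=1·5+1=6,  q_1=1·1+0=1
a_2=2:  p_2=2·6+5=17,  q_2=2·1+1=3
a_3=1:  p_3=1·17+6=23,  q_3=1·3+1=4
→ (23, 4).  Check: 23²=529, 33·4²=528, difference 1.

23 4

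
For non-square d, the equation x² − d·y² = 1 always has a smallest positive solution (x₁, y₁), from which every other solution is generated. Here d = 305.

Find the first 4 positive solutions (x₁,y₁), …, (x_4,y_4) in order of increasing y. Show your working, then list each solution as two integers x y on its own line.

d=305: √d = [17; 2,6,2,34] (ℓ=4, even), read p_3/q_3
k=0  a_k=17  p_k/q_k = 17/1
…
k=2  a_k=6  p_k/q_k = 227/13
k=3  a_k=2  p_k/q_k = 489/28
(x₁, y₁) = (489, 28);  489² − 305·28² = 1 ✓
n=2: (489,28)∘(489,28) = (489·489+305·28·28, 489·28+28·489) = (478241,27384)
n=3: (478241,27384)∘(489,28) = (489·478241+305·28·27384, 489·27384+28·478241) = (467719209,26781524)
n=4: (467719209,26781524)∘(489,28) = (489·467719209+305·28·26781524, 489·26781524+28·467719209) = (457428908161,26192303088)

489 28
478241 27384
467719209 26781524
457428908161 26192303088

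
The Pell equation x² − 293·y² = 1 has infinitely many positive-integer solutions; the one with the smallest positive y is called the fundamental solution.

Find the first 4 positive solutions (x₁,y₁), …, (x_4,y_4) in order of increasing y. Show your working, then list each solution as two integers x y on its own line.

12320649 719780
303596783562401 17736313474440
7481018815602612315849 437045785745090703340
184342013978870716056521769601 10769375446188914321717060880

[17; 8,1,1,8,34] for √293; ℓ=5 ⇒ convergent index 9
k=0  a_k=17  p_k/q_k = 17/1
…
k=2  a_k=1  p_k/q_k = 154/9
k=3  a_k=1  p_k/q_k = 291/17
…
k=5  a_k=34  p_k/q_k = 84679/4947
…
k=8  a_k=1  p_k/q_k = 1444507/84389
k=9  a_k=8  p_k/q_k = 12320649/719780
fundamental: x₁=12320649, y₁=719780  (since 151798391781201 − 293·518083248400 = 1)
k=2:  x_2 = 12320649·12320649+293·719780·719780 = 303596783562401,  y_2 = 12320649·719780+719780·12320649 = 17736313474440
k=3:  x_3 = 12320649·303596783562401+293·719780·17736313474440 = 7481018815602612315849,  y_3 = 12320649·17736313474440+719780·303596783562401 = 437045785745090703340
k=4:  x_4 = 12320649·7481018815602612315849+293·719780·437045785745090703340 = 184342013978870716056521769601,  y_4 = 12320649·437045785745090703340+719780·7481018815602612315849 = 10769375446188914321717060880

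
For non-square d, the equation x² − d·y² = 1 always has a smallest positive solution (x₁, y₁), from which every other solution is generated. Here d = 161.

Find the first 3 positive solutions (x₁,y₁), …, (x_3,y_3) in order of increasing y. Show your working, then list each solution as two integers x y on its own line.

[12; 1,2,4,1,2,1,4,2,1,24] for √161; ℓ=10 ⇒ convergent index 9
i=0: a=12 ⇒ p=12, q=1
i=1: a=1 ⇒ p=13, q=1
i=2: a=2 ⇒ p=38, q=3
…
i=8: a=2 ⇒ p=8108, q=639
i=9: a=1 ⇒ p=11775, q=928
fundamental: x₁=11775, y₁=928  (since 138650625 − 161·861184 = 1)
n=2: (11775,928)∘(11775,928) = (11775·11775+161·928·928, 11775·928+928·11775) = (277301249,21854400)
n=3: (277301249,21854400)∘(11775,928) = (11775·277301249+161·928·21854400, 11775·21854400+928·277301249) = (6530444402175,514671119072)

11775 928
277301249 21854400
6530444402175 514671119072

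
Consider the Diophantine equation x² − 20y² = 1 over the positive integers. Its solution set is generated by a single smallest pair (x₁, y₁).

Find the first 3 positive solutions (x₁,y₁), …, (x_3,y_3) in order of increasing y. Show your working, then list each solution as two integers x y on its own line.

√20 = [4; 2,8, …], period ℓ=2 (even) → k=1
i=0: a=4 ⇒ p=4, q=1
i=1: a=2 ⇒ p=9, q=2
fundamental: x₁=9, y₁=2  (since 81 − 20·4 = 1)
(9+2√20)^2 = 161 + 36√20
(9+2√20)^3 = 2889 + 646√20

9 2
161 36
2889 646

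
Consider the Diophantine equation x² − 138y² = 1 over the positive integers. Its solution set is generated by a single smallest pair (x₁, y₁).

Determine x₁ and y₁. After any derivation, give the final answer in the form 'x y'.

47 4

[11; 1,2,1,22] for √138; ℓ=4 ⇒ convergent index 3
step 0: (11, 1)  from 11·(1,0) + (0,1)
…
step 2: (35, 3)  from 2·(12,1) + (11,1)
step 3: (47, 4)  from 1·(35,3) + (12,1)
(x₁, y₁) = (47, 4);  47² − 138·4² = 1 ✓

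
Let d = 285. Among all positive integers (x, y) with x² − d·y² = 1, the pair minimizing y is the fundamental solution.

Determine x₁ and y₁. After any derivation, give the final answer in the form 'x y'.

2431 144

√285 → a₀=16, period (1,7,2,7,1,32); ℓ=6 even so k=5
a_0=16:  p_0=16·1+0=16,  q_0=16·0+1=1
a_1=1:  p_1=1·16+1=17,  q_1=1·1+0=1
…
a_4=7:  p_4=7·287+135=2144,  q_4=7·17+8=127
a_5=1:  p_5=1·2144+287=2431,  q_5=1·127+17=144
→ (2431, 144).  Check: 2431²=5909761, 285·144²=5909760, difference 1.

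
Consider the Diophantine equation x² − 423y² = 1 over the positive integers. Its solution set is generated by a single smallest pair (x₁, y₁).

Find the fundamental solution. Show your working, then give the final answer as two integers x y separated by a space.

√423 = [20; 1,1,3,4,3,1,1,40, …], period ℓ=8 (even) → k=7
a_0=20:  p_0=20·1+0=20,  q_0=20·0+1=1
a_1=1:  p_1=1·20+1=21,  q_1=1·1+0=1
a_2=1:  p_2=1·21+20=41,  q_2=1·1+1=2
a_3=3:  p_3=3·41+21=144,  q_3=3·2+1=7
…
a_5=3:  p_5=3·617+144=1995,  q_5=3·30+7=97
a_6=1:  p_6=1·1995+617=2612,  q_6=1·97+30=127
a_7=1:  p_7=1·2612+1995=4607,  q_7=1·127+97=224
(x₁, y₁) = (4607, 224);  4607² − 423·224² = 1 ✓

4607 224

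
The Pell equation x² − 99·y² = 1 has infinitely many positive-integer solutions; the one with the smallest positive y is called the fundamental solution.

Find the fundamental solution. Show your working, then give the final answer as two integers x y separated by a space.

10 1

d=99: √d = [9; 1,18] (ℓ=2, even), read p_1/q_1
step 0: (9, 1)  from 9·(1,0) + (0,1)
step 1: (10, 1)  from 1·(9,1) + (1,0)
→ (10, 1).  Check: 10²=100, 99·1²=99, difference 1.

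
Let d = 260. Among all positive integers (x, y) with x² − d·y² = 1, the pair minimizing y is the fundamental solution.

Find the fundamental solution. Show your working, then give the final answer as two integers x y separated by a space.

129 8

[16; 8,32] for √260; ℓ=2 ⇒ convergent index 1
k=0  a_k=16  p_k/q_k = 16/1
k=1  a_k=8  p_k/q_k = 129/8
fundamental: x₁=129, y₁=8  (since 16641 − 260·64 = 1)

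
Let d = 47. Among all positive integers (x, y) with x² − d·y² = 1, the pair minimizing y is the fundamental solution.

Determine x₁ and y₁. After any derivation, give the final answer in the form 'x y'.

√47 = [6; 1,5,1,12, …], period ℓ=4 (even) → k=3
k=0  a_k=6  p_k/q_k = 6/1
k=1  a_k=1  p_k/q_k = 7/1
k=2  a_k=5  p_k/q_k = 41/6
k=3  a_k=1  p_k/q_k = 48/7
fundamental: x₁=48, y₁=7  (since 2304 − 47·49 = 1)

48 7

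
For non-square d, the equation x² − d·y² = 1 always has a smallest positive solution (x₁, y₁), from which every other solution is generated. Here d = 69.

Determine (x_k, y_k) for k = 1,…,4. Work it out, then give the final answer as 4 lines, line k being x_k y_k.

7775 936
120901249 14554800
1880014414175 226327139064
29234224019520001 3519386997890400

√69 = [8; 3,3,1,4,1,3,3,16, …], period ℓ=8 (even) → k=7
k=0  a_k=8  p_k/q_k = 8/1
k=1  a_k=3  p_k/q_k = 25/3
…
k=5  a_k=1  p_k/q_k = 623/75
k=6  a_k=3  p_k/q_k = 2384/287
k=7  a_k=3  p_k/q_k = 7775/936
(x₁, y₁) = (7775, 936);  7775² − 69·936² = 1 ✓
(7775+936√69)^2 = 120901249 + 14554800√69
(7775+936√69)^3 = 1880014414175 + 226327139064√69
(7775+936√69)^4 = 29234224019520001 + 3519386997890400√69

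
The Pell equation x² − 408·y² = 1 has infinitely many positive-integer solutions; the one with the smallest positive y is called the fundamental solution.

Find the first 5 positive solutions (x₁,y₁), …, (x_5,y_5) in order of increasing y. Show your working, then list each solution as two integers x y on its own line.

101 5
20401 1010
4120901 204015
832401601 41210020
168141002501 8324220025

√408 → a₀=20, period (5,40); ℓ=2 even so k=1
step 0: (20, 1)  from 20·(1,0) + (0,1)
step 1: (101, 5)  from 5·(20,1) + (1,0)
(x₁, y₁) = (101, 5);  101² − 408·5² = 1 ✓
(101+5√408)^2 = 20401 + 1010√408
(101+5√408)^3 = 4120901 + 204015√408
(101+5√408)^4 = 832401601 + 41210020√408
(101+5√408)^5 = 168141002501 + 8324220025√408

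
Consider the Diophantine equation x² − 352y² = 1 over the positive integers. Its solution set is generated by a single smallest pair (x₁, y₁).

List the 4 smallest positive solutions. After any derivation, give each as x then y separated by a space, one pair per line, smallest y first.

77617 4137
12048797377 642203058
1870383011943601 99691749501435
290347036464004160257 15475549041463557732

d=352: √d = [18; 1,3,5,9,5,3,1,36] (ℓ=8, even), read p_7/q_7
i=0: a=18 ⇒ p=18, q=1
…
i=2: a=3 ⇒ p=75, q=4
…
i=6: a=3 ⇒ p=59118, q=3151
i=7: a=1 ⇒ p=77617, q=4137
(x₁, y₁) = (77617, 4137);  77617² − 352·4137² = 1 ✓
n=2: (77617,4137)∘(77617,4137) = (77617·77617+352·4137·4137, 77617·4137+4137·77617) = (12048797377,642203058)
n=3: (12048797377,642203058)∘(77617,4137) = (77617·12048797377+352·4137·642203058, 77617·642203058+4137·12048797377) = (1870383011943601,99691749501435)
n=4: (1870383011943601,99691749501435)∘(77617,4137) = (77617·1870383011943601+352·4137·99691749501435, 77617·99691749501435+4137·1870383011943601) = (290347036464004160257,15475549041463557732)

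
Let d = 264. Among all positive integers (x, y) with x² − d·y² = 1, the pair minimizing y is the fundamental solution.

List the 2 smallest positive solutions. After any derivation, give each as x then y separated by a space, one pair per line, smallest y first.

65 4
8449 520

d=264: √d = [16; 4,32] (ℓ=2, even), read p_1/q_1
k=0  a_k=16  p_k/q_k = 16/1
k=1  a_k=4  p_k/q_k = 65/4
(x₁, y₁) = (65, 4);  65² − 264·4² = 1 ✓
k=2:  x_2 = 65·65+264·4·4 = 8449,  y_2 = 65·4+4·65 = 520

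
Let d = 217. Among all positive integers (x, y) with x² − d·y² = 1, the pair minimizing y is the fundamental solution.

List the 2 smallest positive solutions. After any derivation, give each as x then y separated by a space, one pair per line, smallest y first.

d=217: √d = [14; 1,2,1,2,1,…,2,1,28] (ℓ=16, even), read p_15/q_15
k=0  a_k=14  p_k/q_k = 14/1
…
k=5  a_k=1  p_k/q_k = 221/15
…
k=11  a_k=1  p_k/q_k = 293381/19916
k=12  a_k=2  p_k/q_k = 740980/50301
…
k=14  a_k=2  p_k/q_k = 2809702/190735
k=15  a_k=1  p_k/q_k = 3844063/260952
(x₁, y₁) = (3844063, 260952);  3844063² − 217·260952² = 1 ✓
(x_2, y_2) = (3844063·3844063 + 217·260952·260952, 3844063·260952 + 260952·3844063) = (29553640695937, 2006231855952)

3844063 260952
29553640695937 2006231855952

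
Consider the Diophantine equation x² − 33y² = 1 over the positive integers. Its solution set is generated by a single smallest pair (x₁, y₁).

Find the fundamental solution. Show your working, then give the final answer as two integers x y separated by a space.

23 4

[5; 1,2,1,10] for √33; ℓ=4 ⇒ convergent index 3
step 0: (5, 1)  from 5·(1,0) + (0,1)
…
step 2: (17, 3)  from 2·(6,1) + (5,1)
step 3: (23, 4)  from 1·(17,3) + (6,1)
(x₁, y₁) = (23, 4);  23² − 33·4² = 1 ✓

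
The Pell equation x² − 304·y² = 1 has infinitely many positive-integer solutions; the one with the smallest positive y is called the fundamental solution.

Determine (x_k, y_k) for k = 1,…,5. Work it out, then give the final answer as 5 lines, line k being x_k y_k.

57799 3315
6681448801 383207370
772362118440199 44298005553945
89283516160768675201 5120760845641726740
10320995900380175197444999 591949712190194322136575

√304 = [17; 2,3,2,1,1,1,1,1,2,3,2,34, …], period ℓ=12 (even) → k=11
a_0=17:  p_0=17·1+0=17,  q_0=17·0+1=1
a_1=2:  p_1=2·17+1=35,  q_1=2·1+0=2
a_2=3:  p_2=3·35+17=122,  q_2=3·2+1=7
a_3=2:  p_3=2·122+35=279,  q_3=2·7+2=16
a_4=1:  p_4=1·279+122=401,  q_4=1·16+7=23
…
a_6=1:  p_6=1·680+401=1081,  q_6=1·39+23=62
a_7=1:  p_7=1·1081+680=1761,  q_7=1·62+39=101
…
a_9=2:  p_9=2·2842+1761=7445,  q_9=2·163+101=427
a_10=3:  p_10=3·7445+2842=25177,  q_10=3·427+163=1444
a_11=2:  p_11=2·25177+7445=57799,  q_11=2·1444+427=3315
fundamental: x₁=57799, y₁=3315  (since 3340724401 − 304·10989225 = 1)
(57799+3315√304)^2 = 6681448801 + 383207370√304
(57799+3315√304)^3 = 772362118440199 + 44298005553945√304
(57799+3315√304)^4 = 89283516160768675201 + 5120760845641726740√304
(57799+3315√304)^5 = 10320995900380175197444999 + 591949712190194322136575√304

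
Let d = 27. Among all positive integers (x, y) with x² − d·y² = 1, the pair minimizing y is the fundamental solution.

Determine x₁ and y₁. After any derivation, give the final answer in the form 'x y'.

26 5

√27 = [5; 5,10, …], period ℓ=2 (even) → k=1
a_0=5:  p_0=5·1+0=5,  q_0=5·0+1=1
a_1=5:  p_1=5·5+1=26,  q_1=5·1+0=5
fundamental: x₁=26, y₁=5  (since 676 − 27·25 = 1)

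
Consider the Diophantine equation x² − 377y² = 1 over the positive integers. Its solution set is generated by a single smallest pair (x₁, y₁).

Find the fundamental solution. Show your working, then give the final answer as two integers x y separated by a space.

√377 = [19; 2,2,2,38, …], period ℓ=4 (even) → k=3
a_0=19:  p_0=19·1+0=19,  q_0=19·0+1=1
a_1=2:  p_1=2·19+1=39,  q_1=2·1+0=2
a_2=2:  p_2=2·39+19=97,  q_2=2·2+1=5
a_3=2:  p_3=2·97+39=233,  q_3=2·5+2=12
(x₁, y₁) = (233, 12);  233² − 377·12² = 1 ✓

233 12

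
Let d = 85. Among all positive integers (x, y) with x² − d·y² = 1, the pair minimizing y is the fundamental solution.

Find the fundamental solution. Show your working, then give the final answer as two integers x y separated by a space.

285769 30996

√85 = [9; 4,1,1,4,18, …], period ℓ=5 (odd) → k=9
i=0: a=9 ⇒ p=9, q=1
…
i=2: a=1 ⇒ p=46, q=5
i=3: a=1 ⇒ p=83, q=9
…
i=7: a=1 ⇒ p=34813, q=3776
i=8: a=1 ⇒ p=62739, q=6805
i=9: a=4 ⇒ p=285769, q=30996
(x₁, y₁) = (285769, 30996);  285769² − 85·30996² = 1 ✓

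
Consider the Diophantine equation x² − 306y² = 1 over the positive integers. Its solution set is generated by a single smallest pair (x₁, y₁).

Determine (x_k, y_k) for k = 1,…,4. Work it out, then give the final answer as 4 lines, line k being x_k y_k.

35 2
2449 140
171395 9798
11995201 685720

[17; 2,34] for √306; ℓ=2 ⇒ convergent index 1
k=0  a_k=17  p_k/q_k = 17/1
k=1  a_k=2  p_k/q_k = 35/2
fundamental: x₁=35, y₁=2  (since 1225 − 306·4 = 1)
k=2:  x_2 = 35·35+306·2·2 = 2449,  y_2 = 35·2+2·35 = 140
k=3:  x_3 = 35·2449+306·2·140 = 171395,  y_3 = 35·140+2·2449 = 9798
k=4:  x_4 = 35·171395+306·2·9798 = 11995201,  y_4 = 35·9798+2·171395 = 685720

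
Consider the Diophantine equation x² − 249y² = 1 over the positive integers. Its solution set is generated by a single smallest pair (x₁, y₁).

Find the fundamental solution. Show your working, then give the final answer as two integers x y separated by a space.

[15; 1,3,1,1,5,…,3,1,30] for √249; ℓ=16 ⇒ convergent index 15
a_0=15:  p_0=15·1+0=15,  q_0=15·0+1=1
…
a_7=3:  p_7=3·931+789=3582,  q_7=3·59+50=227
a_8=10:  p_8=10·3582+931=36751,  q_8=10·227+59=2329
…
a_11=5:  p_11=5·150586+113835=866765,  q_11=5·9543+7214=54929
…
a_14=3:  p_14=3·1884116+1017351=6669699,  q_14=3·119401+64472=422675
a_15=1:  p_15=1·6669699+1884116=8553815,  q_15=1·422675+119401=542076
fundamental: x₁=8553815, y₁=542076  (since 73167751054225 − 249·293846389776 = 1)

8553815 542076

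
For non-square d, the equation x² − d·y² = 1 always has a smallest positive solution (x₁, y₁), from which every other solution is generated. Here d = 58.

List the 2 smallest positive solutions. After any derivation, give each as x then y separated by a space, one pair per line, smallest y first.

19603 2574
768555217 100916244

[7; 1,1,1,1,1,1,14] for √58; ℓ=7 ⇒ convergent index 13
i=0: a=7 ⇒ p=7, q=1
i=1: a=1 ⇒ p=8, q=1
…
i=4: a=1 ⇒ p=38, q=5
i=5: a=1 ⇒ p=61, q=8
i=6: a=1 ⇒ p=99, q=13
…
i=8: a=1 ⇒ p=1546, q=203
i=9: a=1 ⇒ p=2993, q=393
…
i=11: a=1 ⇒ p=7532, q=989
i=12: a=1 ⇒ p=12071, q=1585
i=13: a=1 ⇒ p=19603, q=2574
(x₁, y₁) = (19603, 2574);  19603² − 58·2574² = 1 ✓
(19603+2574√58)^2 = 768555217 + 100916244√58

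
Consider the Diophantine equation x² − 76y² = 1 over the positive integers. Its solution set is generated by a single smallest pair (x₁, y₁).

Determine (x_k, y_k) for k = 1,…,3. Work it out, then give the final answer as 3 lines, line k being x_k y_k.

d=76: √d = [8; 1,2,1,1,5,4,5,1,1,2,1,16] (ℓ=12, even), read p_11/q_11
step 0: (8, 1)  from 8·(1,0) + (0,1)
step 1: (9, 1)  from 1·(8,1) + (1,0)
step 2: (26, 3)  from 2·(9,1) + (8,1)
…
step 6: (1421, 163)  from 4·(340,39) + (61,7)
step 7: (7445, 854)  from 5·(1421,163) + (340,39)
…
step 10: (41488, 4759)  from 2·(16311,1871) + (8866,1017)
step 11: (57799, 6630)  from 1·(41488,4759) + (16311,1871)
fundamental: x₁=57799, y₁=6630  (since 3340724401 − 76·43956900 = 1)
n=2: (57799,6630)∘(57799,6630) = (57799·57799+76·6630·6630, 57799·6630+6630·57799) = (6681448801,766414740)
n=3: (6681448801,766414740)∘(57799,6630) = (57799·6681448801+76·6630·766414740, 57799·766414740+6630·6681448801) = (772362118440199,88596011107890)

57799 6630
6681448801 766414740
772362118440199 88596011107890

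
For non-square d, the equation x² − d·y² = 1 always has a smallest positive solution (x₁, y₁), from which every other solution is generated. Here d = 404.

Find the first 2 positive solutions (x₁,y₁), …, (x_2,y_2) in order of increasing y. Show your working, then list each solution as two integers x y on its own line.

201 10
80801 4020

[20; 10,40] for √404; ℓ=2 ⇒ convergent index 1
k=0  a_k=20  p_k/q_k = 20/1
k=1  a_k=10  p_k/q_k = 201/10
fundamental: x₁=201, y₁=10  (since 40401 − 404·100 = 1)
k=2:  x_2 = 201·201+404·10·10 = 80801,  y_2 = 201·10+10·201 = 4020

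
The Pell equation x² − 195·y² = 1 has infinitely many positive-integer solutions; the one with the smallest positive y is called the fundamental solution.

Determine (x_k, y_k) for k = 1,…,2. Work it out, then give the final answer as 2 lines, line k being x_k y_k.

14 1
391 28

[13; 1,26] for √195; ℓ=2 ⇒ convergent index 1
step 0: (13, 1)  from 13·(1,0) + (0,1)
step 1: (14, 1)  from 1·(13,1) + (1,0)
fundamental: x₁=14, y₁=1  (since 196 − 195·1 = 1)
k=2:  x_2 = 14·14+195·1·1 = 391,  y_2 = 14·1+1·14 = 28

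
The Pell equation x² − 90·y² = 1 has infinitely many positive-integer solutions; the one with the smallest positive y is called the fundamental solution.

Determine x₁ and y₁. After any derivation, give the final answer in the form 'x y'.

d=90: √d = [9; 2,18] (ℓ=2, even), read p_1/q_1
k=0  a_k=9  p_k/q_k = 9/1
k=1  a_k=2  p_k/q_k = 19/2
(x₁, y₁) = (19, 2);  19² − 90·2² = 1 ✓

19 2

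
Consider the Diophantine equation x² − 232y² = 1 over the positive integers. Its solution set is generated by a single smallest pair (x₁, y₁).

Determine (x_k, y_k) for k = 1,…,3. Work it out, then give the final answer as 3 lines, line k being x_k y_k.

√232 → a₀=15, period (4,3,7,3,4,30); ℓ=6 even so k=5
k=0  a_k=15  p_k/q_k = 15/1
k=1  a_k=4  p_k/q_k = 61/4
…
k=3  a_k=7  p_k/q_k = 1447/95
k=4  a_k=3  p_k/q_k = 4539/298
k=5  a_k=4  p_k/q_k = 19603/1287
→ (19603, 1287).  Check: 19603²=384277609, 232·1287²=384277608, difference 1.
(19603+1287√232)^2 = 768555217 + 50458122√232
(19603+1287√232)^3 = 30131975818099 + 1978261129845√232

19603 1287
768555217 50458122
30131975818099 1978261129845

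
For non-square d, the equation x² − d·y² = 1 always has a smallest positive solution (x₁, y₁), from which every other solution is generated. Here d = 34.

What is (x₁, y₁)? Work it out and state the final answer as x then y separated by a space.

35 6

√34 = [5; 1,4,1,10, …], period ℓ=4 (even) → k=3
step 0: (5, 1)  from 5·(1,0) + (0,1)
step 1: (6, 1)  from 1·(5,1) + (1,0)
step 2: (29, 5)  from 4·(6,1) + (5,1)
step 3: (35, 6)  from 1·(29,5) + (6,1)
fundamental: x₁=35, y₁=6  (since 1225 − 34·36 = 1)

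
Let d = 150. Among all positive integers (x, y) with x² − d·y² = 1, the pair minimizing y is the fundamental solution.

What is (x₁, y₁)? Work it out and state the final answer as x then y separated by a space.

49 4

√150 → a₀=12, period (4,24); ℓ=2 even so k=1
a_0=12:  p_0=12·1+0=12,  q_0=12·0+1=1
a_1=4:  p_1=4·12+1=49,  q_1=4·1+0=4
fundamental: x₁=49, y₁=4  (since 2401 − 150·16 = 1)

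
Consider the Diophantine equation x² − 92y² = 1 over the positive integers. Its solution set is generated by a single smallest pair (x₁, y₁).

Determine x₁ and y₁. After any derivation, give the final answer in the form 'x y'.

√92 → a₀=9, period (1,1,2,4,2,1,1,18); ℓ=8 even so k=7
step 0: (9, 1)  from 9·(1,0) + (0,1)
step 1: (10, 1)  from 1·(9,1) + (1,0)
…
step 3: (48, 5)  from 2·(19,2) + (10,1)
…
step 6: (681, 71)  from 1·(470,49) + (211,22)
step 7: (1151, 120)  from 1·(681,71) + (470,49)
(x₁, y₁) = (1151, 120);  1151² − 92·120² = 1 ✓

1151 120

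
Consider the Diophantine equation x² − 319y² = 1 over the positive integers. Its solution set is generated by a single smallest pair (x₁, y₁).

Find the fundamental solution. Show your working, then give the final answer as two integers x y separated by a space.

12901780 722361

d=319: √d = [17; 1,6,5,1,4,…,6,1,34] (ℓ=14, even), read p_13/q_13
i=0: a=17 ⇒ p=17, q=1
i=1: a=1 ⇒ p=18, q=1
i=2: a=6 ⇒ p=125, q=7
…
i=5: a=4 ⇒ p=3715, q=208
…
i=8: a=3 ⇒ p=58797, q=3292
i=9: a=4 ⇒ p=250816, q=14043
i=10: a=1 ⇒ p=309613, q=17335
i=11: a=5 ⇒ p=1798881, q=100718
i=12: a=6 ⇒ p=11102899, q=621643
i=13: a=1 ⇒ p=12901780, q=722361
fundamental: x₁=12901780, y₁=722361  (since 166455927168400 − 319·521805414321 = 1)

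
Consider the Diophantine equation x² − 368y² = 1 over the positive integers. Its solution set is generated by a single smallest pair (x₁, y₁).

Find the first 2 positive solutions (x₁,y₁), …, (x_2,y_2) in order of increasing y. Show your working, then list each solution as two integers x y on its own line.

1151 60
2649601 138120

√368 → a₀=19, period (5,2,5,38); ℓ=4 even so k=3
i=0: a=19 ⇒ p=19, q=1
…
i=2: a=2 ⇒ p=211, q=11
i=3: a=5 ⇒ p=1151, q=60
(x₁, y₁) = (1151, 60);  1151² − 368·60² = 1 ✓
(x_2, y_2) = (1151·1151 + 368·60·60, 1151·60 + 60·1151) = (2649601, 138120)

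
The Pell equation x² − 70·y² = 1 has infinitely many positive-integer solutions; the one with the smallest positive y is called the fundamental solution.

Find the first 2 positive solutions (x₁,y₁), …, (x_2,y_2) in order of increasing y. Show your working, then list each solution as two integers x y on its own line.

251 30
126001 15060

d=70: √d = [8; 2,1,2,1,2,16] (ℓ=6, even), read p_5/q_5
i=0: a=8 ⇒ p=8, q=1
i=1: a=2 ⇒ p=17, q=2
…
i=4: a=1 ⇒ p=92, q=11
i=5: a=2 ⇒ p=251, q=30
→ (251, 30).  Check: 251²=63001, 70·30²=63000, difference 1.
k=2:  x_2 = 251·251+70·30·30 = 126001,  y_2 = 251·30+30·251 = 15060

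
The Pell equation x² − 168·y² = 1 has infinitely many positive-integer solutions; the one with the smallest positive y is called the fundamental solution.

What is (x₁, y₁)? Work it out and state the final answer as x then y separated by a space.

13 1

d=168: √d = [12; 1,24] (ℓ=2, even), read p_1/q_1
step 0: (12, 1)  from 12·(1,0) + (0,1)
step 1: (13, 1)  from 1·(12,1) + (1,0)
→ (13, 1).  Check: 13²=169, 168·1²=168, difference 1.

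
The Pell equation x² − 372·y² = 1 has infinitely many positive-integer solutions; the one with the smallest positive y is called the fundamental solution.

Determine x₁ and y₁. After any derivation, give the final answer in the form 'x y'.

d=372: √d = [19; 3,2,12,2,3,38] (ℓ=6, even), read p_5/q_5
step 0: (19, 1)  from 19·(1,0) + (0,1)
…
step 4: (3491, 181)  from 2·(1678,87) + (135,7)
step 5: (12151, 630)  from 3·(3491,181) + (1678,87)
fundamental: x₁=12151, y₁=630  (since 147646801 − 372·396900 = 1)

12151 630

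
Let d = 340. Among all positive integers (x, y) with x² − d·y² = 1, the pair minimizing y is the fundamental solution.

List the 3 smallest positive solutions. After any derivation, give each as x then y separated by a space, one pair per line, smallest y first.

√340 = [18; 2,3,1,1,1,…,3,2,36, …], period ℓ=14 (even) → k=13
a_0=18:  p_0=18·1+0=18,  q_0=18·0+1=1
…
a_3=1:  p_3=1·129+37=166,  q_3=1·7+2=9
a_4=1:  p_4=1·166+129=295,  q_4=1·9+7=16
…
a_6=1:  p_6=1·461+295=756,  q_6=1·25+16=41
a_7=8:  p_7=8·756+461=6509,  q_7=8·41+25=353
a_8=1:  p_8=1·6509+756=7265,  q_8=1·353+41=394
…
a_12=3:  p_12=3·34813+21039=125478,  q_12=3·1888+1141=6805
a_13=2:  p_13=2·125478+34813=285769,  q_13=2·6805+1888=15498
(x₁, y₁) = (285769, 15498);  285769² − 340·15498² = 1 ✓
(x_2, y_2) = (285769·285769 + 340·15498·15498, 285769·15498 + 15498·285769) = (163327842721, 8857695924)
(x_3, y_3) = (285769·163327842721 + 340·15498·8857695924, 285769·8857695924 + 15498·163327842721) = (93348068572789129, 5062509812995614)

285769 15498
163327842721 8857695924
93348068572789129 5062509812995614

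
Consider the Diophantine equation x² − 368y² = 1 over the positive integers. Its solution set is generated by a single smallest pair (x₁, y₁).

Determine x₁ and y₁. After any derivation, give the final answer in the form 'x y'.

1151 60

d=368: √d = [19; 5,2,5,38] (ℓ=4, even), read p_3/q_3
step 0: (19, 1)  from 19·(1,0) + (0,1)
…
step 2: (211, 11)  from 2·(96,5) + (19,1)
step 3: (1151, 60)  from 5·(211,11) + (96,5)
(x₁, y₁) = (1151, 60);  1151² − 368·60² = 1 ✓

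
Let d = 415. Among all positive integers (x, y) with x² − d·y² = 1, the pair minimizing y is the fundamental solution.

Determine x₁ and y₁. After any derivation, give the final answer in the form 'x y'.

[20; 2,1,2,4,6,…,1,2,40] for √415; ℓ=16 ⇒ convergent index 15
a_0=20:  p_0=20·1+0=20,  q_0=20·0+1=1
…
a_4=4:  p_4=4·163+61=713,  q_4=4·8+3=35
a_5=6:  p_5=6·713+163=4441,  q_5=6·35+8=218
a_6=1:  p_6=1·4441+713=5154,  q_6=1·218+35=253
a_7=1:  p_7=1·5154+4441=9595,  q_7=1·253+218=471
…
a_11=6:  p_11=6·77473+43534=508372,  q_11=6·3803+2137=24955
a_12=4:  p_12=4·508372+77473=2110961,  q_12=4·24955+3803=103623
a_13=2:  p_13=2·2110961+508372=4730294,  q_13=2·103623+24955=232201
a_14=1:  p_14=1·4730294+2110961=6841255,  q_14=1·232201+103623=335824
a_15=2:  p_15=2·6841255+4730294=18412804,  q_15=2·335824+232201=903849
(x₁, y₁) = (18412804, 903849);  18412804² − 415·903849² = 1 ✓

18412804 903849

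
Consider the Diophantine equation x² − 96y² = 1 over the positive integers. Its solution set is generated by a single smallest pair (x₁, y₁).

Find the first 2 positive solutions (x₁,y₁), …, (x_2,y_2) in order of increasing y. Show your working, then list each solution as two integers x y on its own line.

√96 → a₀=9, period (1,3,1,18); ℓ=4 even so k=3
k=0  a_k=9  p_k/q_k = 9/1
…
k=2  a_k=3  p_k/q_k = 39/4
k=3  a_k=1  p_k/q_k = 49/5
→ (49, 5).  Check: 49²=2401, 96·5²=2400, difference 1.
(49+5√96)^2 = 4801 + 490√96

49 5
4801 490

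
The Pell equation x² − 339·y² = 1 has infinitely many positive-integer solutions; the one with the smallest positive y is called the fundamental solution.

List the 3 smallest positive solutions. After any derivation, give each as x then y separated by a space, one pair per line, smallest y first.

[18; 2,2,2,1,17,1,2,2,2,36] for √339; ℓ=10 ⇒ convergent index 9
step 0: (18, 1)  from 18·(1,0) + (0,1)
…
step 6: (5855, 318)  from 1·(5542,301) + (313,17)
…
step 8: (40359, 2192)  from 2·(17252,937) + (5855,318)
step 9: (97970, 5321)  from 2·(40359,2192) + (17252,937)
(x₁, y₁) = (97970, 5321);  97970² − 339·5321² = 1 ✓
(97970+5321√339)^2 = 19196241799 + 1042596740√339
(97970+5321√339)^3 = 3761311617998090 + 204286405230279√339

97970 5321
19196241799 1042596740
3761311617998090 204286405230279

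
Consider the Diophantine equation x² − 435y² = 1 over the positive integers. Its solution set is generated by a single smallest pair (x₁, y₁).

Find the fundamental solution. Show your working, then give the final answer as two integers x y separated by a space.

d=435: √d = [20; 1,5,1,40] (ℓ=4, even), read p_3/q_3
i=0: a=20 ⇒ p=20, q=1
i=1: a=1 ⇒ p=21, q=1
i=2: a=5 ⇒ p=125, q=6
i=3: a=1 ⇒ p=146, q=7
(x₁, y₁) = (146, 7);  146² − 435·7² = 1 ✓

146 7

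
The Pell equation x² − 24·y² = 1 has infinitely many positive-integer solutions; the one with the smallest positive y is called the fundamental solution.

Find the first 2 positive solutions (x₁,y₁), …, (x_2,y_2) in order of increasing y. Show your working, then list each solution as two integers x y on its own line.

5 1
49 10

d=24: √d = [4; 1,8] (ℓ=2, even), read p_1/q_1
step 0: (4, 1)  from 4·(1,0) + (0,1)
step 1: (5, 1)  from 1·(4,1) + (1,0)
fundamental: x₁=5, y₁=1  (since 25 − 24·1 = 1)
n=2: (5,1)∘(5,1) = (5·5+24·1·1, 5·1+1·5) = (49,10)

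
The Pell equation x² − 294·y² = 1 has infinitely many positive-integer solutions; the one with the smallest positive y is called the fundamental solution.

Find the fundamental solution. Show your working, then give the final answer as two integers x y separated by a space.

4801 280

[17; 6,1,4,1,6,34] for √294; ℓ=6 ⇒ convergent index 5
k=0  a_k=17  p_k/q_k = 17/1
…
k=2  a_k=1  p_k/q_k = 120/7
k=3  a_k=4  p_k/q_k = 583/34
k=4  a_k=1  p_k/q_k = 703/41
k=5  a_k=6  p_k/q_k = 4801/280
→ (4801, 280).  Check: 4801²=23049601, 294·280²=23049600, difference 1.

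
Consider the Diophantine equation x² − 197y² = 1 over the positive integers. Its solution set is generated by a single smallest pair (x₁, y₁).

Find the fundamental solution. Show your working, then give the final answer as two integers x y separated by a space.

√197 = [14; 28, …], period ℓ=1 (odd) → k=1
k=0  a_k=14  p_k/q_k = 14/1
k=1  a_k=28  p_k/q_k = 393/28
fundamental: x₁=393, y₁=28  (since 154449 − 197·784 = 1)

393 28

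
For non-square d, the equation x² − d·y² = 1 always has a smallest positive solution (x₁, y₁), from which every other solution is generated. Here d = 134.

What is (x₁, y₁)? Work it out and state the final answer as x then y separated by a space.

145925 12606

√134 → a₀=11, period (1,1,2,1,3,…,1,1,22); ℓ=14 even so k=13
step 0: (11, 1)  from 11·(1,0) + (0,1)
…
step 2: (23, 2)  from 1·(12,1) + (11,1)
step 3: (58, 5)  from 2·(23,2) + (12,1)
step 4: (81, 7)  from 1·(58,5) + (23,2)
…
step 6: (382, 33)  from 1·(301,26) + (81,7)
step 7: (4121, 356)  from 10·(382,33) + (301,26)
step 8: (4503, 389)  from 1·(4121,356) + (382,33)
…
step 10: (22133, 1912)  from 1·(17630,1523) + (4503,389)
step 11: (61896, 5347)  from 2·(22133,1912) + (17630,1523)
step 12: (84029, 7259)  from 1·(61896,5347) + (22133,1912)
step 13: (145925, 12606)  from 1·(84029,7259) + (61896,5347)
(x₁, y₁) = (145925, 12606);  145925² − 134·12606² = 1 ✓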